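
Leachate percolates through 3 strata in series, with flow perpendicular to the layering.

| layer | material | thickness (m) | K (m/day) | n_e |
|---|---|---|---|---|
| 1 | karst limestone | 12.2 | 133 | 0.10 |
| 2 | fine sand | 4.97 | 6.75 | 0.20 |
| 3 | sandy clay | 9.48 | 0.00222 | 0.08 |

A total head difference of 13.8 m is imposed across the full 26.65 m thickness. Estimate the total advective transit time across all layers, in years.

2.52

With flow normal to the layers, continuity requires the same specific discharge q through every layer.
Σ(b_i/K_i) = 12.2/133 + 4.97/6.75 + 9.48/0.00222 = 4271 d.
q = Δh / Σ(b_i/K_i) = 13.8 / 4271 = 0.003231 m/day.
In each layer the seepage velocity is v_i = q/n_i, so the layer transit time is t_i = b_i·n_i / q:
  layer 1 (karst limestone): t_1 = 12.2 × 0.10 / 0.003231 = 377.6 d
  layer 2 (fine sand): t_2 = 4.97 × 0.20 / 0.003231 = 307.6 d
  layer 3 (sandy clay): t_3 = 9.48 × 0.08 / 0.003231 = 234.7 d
Total t = Σ t_i = 920.0 days = 2.519 years.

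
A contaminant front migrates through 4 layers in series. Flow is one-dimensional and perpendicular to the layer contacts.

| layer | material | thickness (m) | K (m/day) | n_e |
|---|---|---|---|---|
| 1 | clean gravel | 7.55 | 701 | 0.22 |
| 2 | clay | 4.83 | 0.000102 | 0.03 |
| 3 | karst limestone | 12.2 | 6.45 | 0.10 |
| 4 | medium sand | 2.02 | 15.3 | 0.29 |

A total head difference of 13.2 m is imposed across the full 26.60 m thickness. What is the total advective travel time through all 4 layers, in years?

35.5

With flow normal to the layers, continuity requires the same specific discharge q through every layer.
Σ(b_i/K_i) = 7.55/701 + 4.83/0.000102 + 12.2/6.45 + 2.02/15.3 = 47355 d.
q = Δh / Σ(b_i/K_i) = 13.2 / 47355 = 0.0002787 m/day.
In each layer the seepage velocity is v_i = q/n_i, so the layer transit time is t_i = b_i·n_i / q:
  layer 1 (clean gravel): t_1 = 7.55 × 0.22 / 0.0002787 = 5959 d
  layer 2 (clay): t_2 = 4.83 × 0.03 / 0.0002787 = 519.8 d
  layer 3 (karst limestone): t_3 = 12.2 × 0.10 / 0.0002787 = 4377 d
  layer 4 (medium sand): t_4 = 2.02 × 0.29 / 0.0002787 = 2102 d
Total t = Σ t_i = 12957 days = 35.47 years.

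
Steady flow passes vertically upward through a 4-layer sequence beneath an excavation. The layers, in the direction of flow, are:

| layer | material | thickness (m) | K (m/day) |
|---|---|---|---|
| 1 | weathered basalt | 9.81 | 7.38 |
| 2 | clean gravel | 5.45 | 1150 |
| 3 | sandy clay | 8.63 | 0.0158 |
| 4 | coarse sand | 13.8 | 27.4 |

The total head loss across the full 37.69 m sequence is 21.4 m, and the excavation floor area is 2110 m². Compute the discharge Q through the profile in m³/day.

82.4

Flow is perpendicular to layering, so the layers act in series and the equivalent K is the thickness-weighted harmonic mean.
Total thickness L = 9.81 + 5.45 + 8.63 + 13.8 = 37.69 m.
Σ(b_i/K_i) = 9.81/7.38 + 5.45/1150 + 8.63/0.0158 + 13.8/27.4 = 548.0 d.
K_eq = L / Σ(b_i/K_i) = 37.69 / 548.0 = 0.06877 m/day.
Q = K_eq · A · (Δh/L) = 0.06877 × 2110 × (21.4/37.69) = 82.39 m³/day.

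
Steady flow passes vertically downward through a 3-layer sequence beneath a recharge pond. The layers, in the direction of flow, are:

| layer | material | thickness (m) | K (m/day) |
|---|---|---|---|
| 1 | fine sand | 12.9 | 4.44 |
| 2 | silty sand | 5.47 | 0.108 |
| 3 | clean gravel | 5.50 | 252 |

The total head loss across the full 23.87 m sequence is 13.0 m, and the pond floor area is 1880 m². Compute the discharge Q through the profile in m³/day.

456

Flow is perpendicular to layering, so the layers act in series and the equivalent K is the thickness-weighted harmonic mean.
Total thickness L = 12.9 + 5.47 + 5.50 = 23.87 m.
Σ(b_i/K_i) = 12.9/4.44 + 5.47/0.108 + 5.50/252 = 53.58 d.
K_eq = L / Σ(b_i/K_i) = 23.87 / 53.58 = 0.4455 m/day.
Q = K_eq · A · (Δh/L) = 0.4455 × 1880 × (13.0/23.87) = 456.2 m³/day.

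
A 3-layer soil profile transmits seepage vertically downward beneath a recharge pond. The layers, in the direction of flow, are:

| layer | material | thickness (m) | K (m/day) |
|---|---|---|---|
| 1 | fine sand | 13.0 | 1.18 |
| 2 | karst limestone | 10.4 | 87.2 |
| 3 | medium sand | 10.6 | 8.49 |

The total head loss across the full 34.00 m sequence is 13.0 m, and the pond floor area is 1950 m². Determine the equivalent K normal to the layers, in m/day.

2.75

Flow is perpendicular to layering, so the layers act in series and the equivalent K is the thickness-weighted harmonic mean.
Total thickness L = 13.0 + 10.4 + 10.6 = 34.00 m.
Σ(b_i/K_i) = 13.0/1.18 + 10.4/87.2 + 10.6/8.49 = 12.38 d.
K_eq = L / Σ(b_i/K_i) = 34.00 / 12.38 = 2.745 m/day.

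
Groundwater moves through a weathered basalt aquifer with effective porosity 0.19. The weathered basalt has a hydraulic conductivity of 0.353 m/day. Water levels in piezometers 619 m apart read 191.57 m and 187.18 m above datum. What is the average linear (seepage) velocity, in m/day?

Hydraulic gradient i = (191.57 − 187.18) / 619 = 4.39 / 619 = 0.007092.
Darcy flux q = K · i = 0.3530 × 0.007092 = 0.002504 m/day.
Seepage velocity v = q / n_e = 0.002504 / 0.19 = 0.01318 m/day.

0.0132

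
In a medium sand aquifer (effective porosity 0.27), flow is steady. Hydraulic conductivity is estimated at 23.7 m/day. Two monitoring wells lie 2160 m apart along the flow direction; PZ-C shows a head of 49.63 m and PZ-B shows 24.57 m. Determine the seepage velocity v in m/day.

1.02

Hydraulic gradient i = (49.63 − 24.57) / 2160 = 25.06 / 2160 = 0.01160.
Darcy flux q = K · i = 23.70 × 0.01160 = 0.2750 m/day.
Seepage velocity v = q / n_e = 0.2750 / 0.27 = 1.018 m/day.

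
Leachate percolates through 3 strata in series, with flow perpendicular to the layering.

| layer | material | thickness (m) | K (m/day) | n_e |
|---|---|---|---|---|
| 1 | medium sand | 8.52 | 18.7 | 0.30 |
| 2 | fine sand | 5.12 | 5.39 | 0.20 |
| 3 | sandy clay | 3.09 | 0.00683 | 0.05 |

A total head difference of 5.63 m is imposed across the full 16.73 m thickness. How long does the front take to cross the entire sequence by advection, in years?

With flow normal to the layers, continuity requires the same specific discharge q through every layer.
Σ(b_i/K_i) = 8.52/18.7 + 5.12/5.39 + 3.09/0.00683 = 453.8 d.
q = Δh / Σ(b_i/K_i) = 5.63 / 453.8 = 0.01241 m/day.
In each layer the seepage velocity is v_i = q/n_i, so the layer transit time is t_i = b_i·n_i / q:
  layer 1 (medium sand): t_1 = 8.52 × 0.30 / 0.01241 = 206.0 d
  layer 2 (fine sand): t_2 = 5.12 × 0.20 / 0.01241 = 82.54 d
  layer 3 (sandy clay): t_3 = 3.09 × 0.05 / 0.01241 = 12.45 d
Total t = Σ t_i = 301.0 days = 0.8242 years.

0.824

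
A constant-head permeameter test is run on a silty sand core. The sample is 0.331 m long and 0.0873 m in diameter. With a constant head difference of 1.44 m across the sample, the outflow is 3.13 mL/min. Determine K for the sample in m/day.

Cross-sectional area A = π·(d/2)² = π × (0.0873/2)² = 0.005986 m².
Convert discharge: 3.13 mL/min = 5.217e-08 m³/s.
Darcy's law rearranged: K = Q·L / (A·Δh) = 5.217e-08 × 0.331 / (0.005986 × 1.44) = 2.003e-06 m/s = 0.1731 m/day.

0.173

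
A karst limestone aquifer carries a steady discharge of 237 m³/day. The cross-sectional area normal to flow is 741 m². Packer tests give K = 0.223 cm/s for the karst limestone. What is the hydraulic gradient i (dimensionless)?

Convert K: 0.223 cm/s × 864 = 192.7 m/day.
From Q = K·A·i, i = Q / (K·A) = 237 / (192.7 × 741.0) = 0.001660.

0.00166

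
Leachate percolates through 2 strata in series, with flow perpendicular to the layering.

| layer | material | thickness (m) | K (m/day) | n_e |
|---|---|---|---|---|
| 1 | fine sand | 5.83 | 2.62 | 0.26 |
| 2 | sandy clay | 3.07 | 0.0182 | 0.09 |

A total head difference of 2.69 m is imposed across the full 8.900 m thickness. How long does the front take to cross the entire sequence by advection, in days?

114

With flow normal to the layers, continuity requires the same specific discharge q through every layer.
Σ(b_i/K_i) = 5.83/2.62 + 3.07/0.0182 = 170.9 d.
q = Δh / Σ(b_i/K_i) = 2.69 / 170.9 = 0.01574 m/day.
In each layer the seepage velocity is v_i = q/n_i, so the layer transit time is t_i = b_i·n_i / q:
  layer 1 (fine sand): t_1 = 5.83 × 0.26 / 0.01574 = 96.30 d
  layer 2 (sandy clay): t_2 = 3.07 × 0.09 / 0.01574 = 17.55 d
Total t = Σ t_i = 113.9 days.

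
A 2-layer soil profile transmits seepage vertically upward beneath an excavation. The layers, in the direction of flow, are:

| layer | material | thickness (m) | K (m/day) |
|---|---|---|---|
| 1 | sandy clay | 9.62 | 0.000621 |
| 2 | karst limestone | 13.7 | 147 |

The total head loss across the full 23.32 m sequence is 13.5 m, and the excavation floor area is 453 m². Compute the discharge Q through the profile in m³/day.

Flow is perpendicular to layering, so the layers act in series and the equivalent K is the thickness-weighted harmonic mean.
Total thickness L = 9.62 + 13.7 = 23.32 m.
Σ(b_i/K_i) = 9.62/0.000621 + 13.7/147 = 15491 d.
K_eq = L / Σ(b_i/K_i) = 23.32 / 15491 = 0.001505 m/day.
Q = K_eq · A · (Δh/L) = 0.001505 × 453 × (13.5/23.32) = 0.3948 m³/day.

0.395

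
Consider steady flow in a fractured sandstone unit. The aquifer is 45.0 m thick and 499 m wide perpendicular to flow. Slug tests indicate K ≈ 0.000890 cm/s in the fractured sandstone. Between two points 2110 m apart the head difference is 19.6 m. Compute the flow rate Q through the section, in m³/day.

160

Convert K: 0.000890 cm/s × 864 = 0.7690 m/day.
Cross-sectional area A = 499 × 45.0 = 22455 m².
Hydraulic gradient i = Δh / L = 19.6 / 2110 = 0.009289.
Darcy's law: Q = K · A · i = 0.7690 × 22455 × 0.009289 = 160.4 m³/day.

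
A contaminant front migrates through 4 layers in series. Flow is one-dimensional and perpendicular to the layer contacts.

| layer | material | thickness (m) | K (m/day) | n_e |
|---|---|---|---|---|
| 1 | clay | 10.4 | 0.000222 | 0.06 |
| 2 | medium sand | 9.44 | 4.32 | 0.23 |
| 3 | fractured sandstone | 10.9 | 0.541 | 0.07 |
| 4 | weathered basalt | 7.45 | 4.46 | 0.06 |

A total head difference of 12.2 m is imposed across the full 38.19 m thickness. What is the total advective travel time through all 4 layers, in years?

42.1

With flow normal to the layers, continuity requires the same specific discharge q through every layer.
Σ(b_i/K_i) = 10.4/0.000222 + 9.44/4.32 + 10.9/0.541 + 7.45/4.46 = 46871 d.
q = Δh / Σ(b_i/K_i) = 12.2 / 46871 = 0.0002603 m/day.
In each layer the seepage velocity is v_i = q/n_i, so the layer transit time is t_i = b_i·n_i / q:
  layer 1 (clay): t_1 = 10.4 × 0.06 / 0.0002603 = 2397 d
  layer 2 (medium sand): t_2 = 9.44 × 0.23 / 0.0002603 = 8341 d
  layer 3 (fractured sandstone): t_3 = 10.9 × 0.07 / 0.0002603 = 2931 d
  layer 4 (weathered basalt): t_4 = 7.45 × 0.06 / 0.0002603 = 1717 d
Total t = Σ t_i = 15387 days = 42.13 years.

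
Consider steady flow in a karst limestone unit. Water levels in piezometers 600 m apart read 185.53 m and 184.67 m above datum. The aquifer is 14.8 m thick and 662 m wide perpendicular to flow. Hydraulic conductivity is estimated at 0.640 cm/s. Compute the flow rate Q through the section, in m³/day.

7770

Convert K: 0.640 cm/s × 864 = 553.0 m/day.
Cross-sectional area A = 662 × 14.8 = 9798 m².
Hydraulic gradient i = (185.53 − 184.67) / 600 = 0.86 / 600 = 0.001433.
Darcy's law: Q = K · A · i = 553.0 × 9798 × 0.001433 = 7765 m³/day.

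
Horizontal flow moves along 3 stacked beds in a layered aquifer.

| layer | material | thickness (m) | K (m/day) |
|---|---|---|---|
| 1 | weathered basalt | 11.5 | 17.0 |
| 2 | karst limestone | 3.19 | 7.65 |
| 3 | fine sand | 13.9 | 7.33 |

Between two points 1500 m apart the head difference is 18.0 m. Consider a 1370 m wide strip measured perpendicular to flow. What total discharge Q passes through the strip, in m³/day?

5290

Flow is parallel to layering, so each bed carries its own Darcy discharge and the transmissivities add.
Σ(K_i·b_i) = 17.0×11.5 + 7.65×3.19 + 7.33×13.9 = 321.8 m²/day.
Hydraulic gradient i = Δh / L = 18.0 / 1500 = 0.01200.
Q = Σ(K_i·b_i) · W · i = 321.8 × 1370 × 0.01200 = 5290 m³/day.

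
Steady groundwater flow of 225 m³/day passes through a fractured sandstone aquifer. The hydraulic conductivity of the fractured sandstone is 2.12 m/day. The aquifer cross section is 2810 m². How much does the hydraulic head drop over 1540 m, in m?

From Q = K·A·i, i = Q / (K·A) = 225 / (2.120 × 2810) = 0.03777.
Head loss Δh = i · L = 0.03777 × 1540 = 58.16 m.

58.2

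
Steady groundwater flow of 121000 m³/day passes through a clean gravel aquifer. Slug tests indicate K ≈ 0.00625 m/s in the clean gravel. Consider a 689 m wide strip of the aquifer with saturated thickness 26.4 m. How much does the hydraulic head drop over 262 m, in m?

3.23

Convert K: 0.00625 m/s × 86400 = 540.0 m/day.
Cross-sectional area A = 689 × 26.4 = 18190 m².
From Q = K·A·i, i = Q / (K·A) = 121000 / (540.0 × 18190) = 0.01232.
Head loss Δh = i · L = 0.01232 × 262 = 3.228 m.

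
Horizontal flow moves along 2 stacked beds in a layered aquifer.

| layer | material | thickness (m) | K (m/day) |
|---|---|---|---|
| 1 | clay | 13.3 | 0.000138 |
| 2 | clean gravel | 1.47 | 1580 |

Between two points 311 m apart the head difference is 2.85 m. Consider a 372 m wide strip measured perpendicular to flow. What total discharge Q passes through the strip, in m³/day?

Flow is parallel to layering, so each bed carries its own Darcy discharge and the transmissivities add.
Σ(K_i·b_i) = 0.000138×13.3 + 1580×1.47 = 2323 m²/day.
Hydraulic gradient i = Δh / L = 2.85 / 311 = 0.009164.
Q = Σ(K_i·b_i) · W · i = 2323 × 372 × 0.009164 = 7918 m³/day.

7920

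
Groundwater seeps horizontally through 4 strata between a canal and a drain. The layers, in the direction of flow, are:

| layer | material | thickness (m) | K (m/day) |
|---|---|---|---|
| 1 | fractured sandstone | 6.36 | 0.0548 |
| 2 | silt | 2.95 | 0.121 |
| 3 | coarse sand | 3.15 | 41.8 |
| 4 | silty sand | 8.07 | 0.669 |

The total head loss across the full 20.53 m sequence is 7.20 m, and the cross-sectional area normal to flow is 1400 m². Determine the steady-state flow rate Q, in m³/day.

Flow is perpendicular to layering, so the layers act in series and the equivalent K is the thickness-weighted harmonic mean.
Total thickness L = 6.36 + 2.95 + 3.15 + 8.07 = 20.53 m.
Σ(b_i/K_i) = 6.36/0.0548 + 2.95/0.121 + 3.15/41.8 + 8.07/0.669 = 152.6 d.
K_eq = L / Σ(b_i/K_i) = 20.53 / 152.6 = 0.1346 m/day.
Q = K_eq · A · (Δh/L) = 0.1346 × 1400 × (7.20/20.53) = 66.07 m³/day.

66.1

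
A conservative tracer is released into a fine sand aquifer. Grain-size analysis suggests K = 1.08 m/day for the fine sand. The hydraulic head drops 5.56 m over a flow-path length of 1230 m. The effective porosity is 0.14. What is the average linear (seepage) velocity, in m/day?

Hydraulic gradient i = Δh / L = 5.56 / 1230 = 0.004520.
Darcy flux q = K · i = 1.080 × 0.004520 = 0.004882 m/day.
Seepage velocity v = q / n_e = 0.004882 / 0.14 = 0.03487 m/day.

0.0349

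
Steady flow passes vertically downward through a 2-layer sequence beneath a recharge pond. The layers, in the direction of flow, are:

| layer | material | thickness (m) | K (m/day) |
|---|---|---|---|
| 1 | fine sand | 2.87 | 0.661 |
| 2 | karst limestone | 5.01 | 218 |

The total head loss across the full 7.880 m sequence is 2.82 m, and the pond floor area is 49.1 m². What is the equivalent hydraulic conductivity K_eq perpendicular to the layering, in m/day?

Flow is perpendicular to layering, so the layers act in series and the equivalent K is the thickness-weighted harmonic mean.
Total thickness L = 2.87 + 5.01 = 7.880 m.
Σ(b_i/K_i) = 2.87/0.661 + 5.01/218 = 4.365 d.
K_eq = L / Σ(b_i/K_i) = 7.880 / 4.365 = 1.805 m/day.

1.81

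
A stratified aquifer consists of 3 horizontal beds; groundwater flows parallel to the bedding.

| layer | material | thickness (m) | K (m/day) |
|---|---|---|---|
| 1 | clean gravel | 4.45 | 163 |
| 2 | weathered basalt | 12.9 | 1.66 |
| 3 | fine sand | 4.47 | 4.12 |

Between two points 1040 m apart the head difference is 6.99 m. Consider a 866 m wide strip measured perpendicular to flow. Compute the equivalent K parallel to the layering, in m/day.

Flow is parallel to layering, so each bed carries its own Darcy discharge and the transmissivities add.
Σ(K_i·b_i) = 163×4.45 + 1.66×12.9 + 4.12×4.47 = 765.2 m²/day.
Total thickness b = 21.82 m, so K_eq = Σ(K_i·b_i)/b = 35.07 m/day.

35.1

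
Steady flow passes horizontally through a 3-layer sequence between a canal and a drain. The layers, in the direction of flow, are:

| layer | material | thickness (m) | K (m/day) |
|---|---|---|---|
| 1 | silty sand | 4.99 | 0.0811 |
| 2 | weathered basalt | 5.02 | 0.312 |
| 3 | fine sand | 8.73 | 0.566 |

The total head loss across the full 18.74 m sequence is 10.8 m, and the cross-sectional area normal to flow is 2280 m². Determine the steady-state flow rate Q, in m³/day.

265

Flow is perpendicular to layering, so the layers act in series and the equivalent K is the thickness-weighted harmonic mean.
Total thickness L = 4.99 + 5.02 + 8.73 = 18.74 m.
Σ(b_i/K_i) = 4.99/0.0811 + 5.02/0.312 + 8.73/0.566 = 93.04 d.
K_eq = L / Σ(b_i/K_i) = 18.74 / 93.04 = 0.2014 m/day.
Q = K_eq · A · (Δh/L) = 0.2014 × 2280 × (10.8/18.74) = 264.7 m³/day.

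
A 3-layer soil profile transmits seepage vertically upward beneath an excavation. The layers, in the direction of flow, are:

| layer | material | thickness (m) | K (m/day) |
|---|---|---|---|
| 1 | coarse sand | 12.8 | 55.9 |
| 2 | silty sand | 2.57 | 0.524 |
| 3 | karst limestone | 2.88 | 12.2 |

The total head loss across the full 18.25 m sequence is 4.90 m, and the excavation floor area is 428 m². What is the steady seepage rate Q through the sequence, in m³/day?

Flow is perpendicular to layering, so the layers act in series and the equivalent K is the thickness-weighted harmonic mean.
Total thickness L = 12.8 + 2.57 + 2.88 = 18.25 m.
Σ(b_i/K_i) = 12.8/55.9 + 2.57/0.524 + 2.88/12.2 = 5.370 d.
K_eq = L / Σ(b_i/K_i) = 18.25 / 5.370 = 3.399 m/day.
Q = K_eq · A · (Δh/L) = 3.399 × 428 × (4.90/18.25) = 390.6 m³/day.

391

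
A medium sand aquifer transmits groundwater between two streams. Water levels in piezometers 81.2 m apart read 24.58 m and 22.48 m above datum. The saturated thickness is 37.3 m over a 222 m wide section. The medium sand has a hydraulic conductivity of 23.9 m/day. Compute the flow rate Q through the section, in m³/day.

Cross-sectional area A = 222 × 37.3 = 8281 m².
Hydraulic gradient i = (24.58 − 22.48) / 81.2 = 2.1 / 81.2 = 0.02586.
Darcy's law: Q = K · A · i = 23.90 × 8281 × 0.02586 = 5118 m³/day.

5120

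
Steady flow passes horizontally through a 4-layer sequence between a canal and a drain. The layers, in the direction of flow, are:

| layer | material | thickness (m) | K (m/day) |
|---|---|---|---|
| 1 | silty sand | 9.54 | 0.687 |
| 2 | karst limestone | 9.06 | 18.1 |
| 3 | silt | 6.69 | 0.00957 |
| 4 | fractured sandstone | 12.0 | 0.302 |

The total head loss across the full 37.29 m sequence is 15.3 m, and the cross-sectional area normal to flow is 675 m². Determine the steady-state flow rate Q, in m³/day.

13.7

Flow is perpendicular to layering, so the layers act in series and the equivalent K is the thickness-weighted harmonic mean.
Total thickness L = 9.54 + 9.06 + 6.69 + 12.0 = 37.29 m.
Σ(b_i/K_i) = 9.54/0.687 + 9.06/18.1 + 6.69/0.00957 + 12.0/0.302 = 753.2 d.
K_eq = L / Σ(b_i/K_i) = 37.29 / 753.2 = 0.04951 m/day.
Q = K_eq · A · (Δh/L) = 0.04951 × 675 × (15.3/37.29) = 13.71 m³/day.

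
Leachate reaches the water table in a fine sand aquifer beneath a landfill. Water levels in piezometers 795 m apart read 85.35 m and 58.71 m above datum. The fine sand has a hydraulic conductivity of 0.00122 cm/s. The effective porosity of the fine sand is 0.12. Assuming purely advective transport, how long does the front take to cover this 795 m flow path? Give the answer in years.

7.39

Convert K: 0.00122 cm/s × 864 = 1.054 m/day.
Hydraulic gradient i = (85.35 − 58.71) / 795 = 26.64 / 795 = 0.03351.
Darcy flux q = K · i = 1.054 × 0.03351 = 0.03532 m/day.
Seepage velocity v = q / n_e = 0.03532 / 0.12 = 0.2943 m/day.
Travel time t = L / v = 795 / 0.2943 = 2701 days = 7.395 years.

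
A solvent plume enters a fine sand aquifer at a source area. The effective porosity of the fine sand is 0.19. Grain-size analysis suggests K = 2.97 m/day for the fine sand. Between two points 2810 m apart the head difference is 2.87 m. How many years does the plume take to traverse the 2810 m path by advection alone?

482

Hydraulic gradient i = Δh / L = 2.87 / 2810 = 0.001021.
Darcy flux q = K · i = 2.970 × 0.001021 = 0.003033 m/day.
Seepage velocity v = q / n_e = 0.003033 / 0.19 = 0.01597 m/day.
Travel time t = L / v = 2810 / 0.01597 = 1.760e+05 days = 481.9 years.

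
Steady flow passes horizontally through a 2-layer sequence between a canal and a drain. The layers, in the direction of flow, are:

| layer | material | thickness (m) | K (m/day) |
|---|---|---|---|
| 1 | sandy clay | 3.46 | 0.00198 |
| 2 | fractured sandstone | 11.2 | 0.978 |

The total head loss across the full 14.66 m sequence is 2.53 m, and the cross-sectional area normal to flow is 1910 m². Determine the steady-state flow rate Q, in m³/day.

2.75

Flow is perpendicular to layering, so the layers act in series and the equivalent K is the thickness-weighted harmonic mean.
Total thickness L = 3.46 + 11.2 = 14.66 m.
Σ(b_i/K_i) = 3.46/0.00198 + 11.2/0.978 = 1759 d.
K_eq = L / Σ(b_i/K_i) = 14.66 / 1759 = 0.008335 m/day.
Q = K_eq · A · (Δh/L) = 0.008335 × 1910 × (2.53/14.66) = 2.747 m³/day.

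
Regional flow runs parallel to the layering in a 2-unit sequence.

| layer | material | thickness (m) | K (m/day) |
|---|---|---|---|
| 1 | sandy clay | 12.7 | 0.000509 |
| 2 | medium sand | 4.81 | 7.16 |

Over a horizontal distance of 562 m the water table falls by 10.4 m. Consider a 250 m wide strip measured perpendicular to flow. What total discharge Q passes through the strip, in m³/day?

Flow is parallel to layering, so each bed carries its own Darcy discharge and the transmissivities add.
Σ(K_i·b_i) = 0.000509×12.7 + 7.16×4.81 = 34.45 m²/day.
Hydraulic gradient i = Δh / L = 10.4 / 562 = 0.01851.
Q = Σ(K_i·b_i) · W · i = 34.45 × 250 × 0.01851 = 159.4 m³/day.

159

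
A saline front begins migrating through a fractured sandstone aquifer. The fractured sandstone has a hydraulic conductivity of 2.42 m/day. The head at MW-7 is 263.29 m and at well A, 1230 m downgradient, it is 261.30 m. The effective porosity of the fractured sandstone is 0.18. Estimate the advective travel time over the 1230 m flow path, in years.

Hydraulic gradient i = (263.29 − 261.30) / 1230 = 1.99 / 1230 = 0.001618.
Darcy flux q = K · i = 2.420 × 0.001618 = 0.003915 m/day.
Seepage velocity v = q / n_e = 0.003915 / 0.18 = 0.02175 m/day.
Travel time t = L / v = 1230 / 0.02175 = 56548 days = 154.8 years.

155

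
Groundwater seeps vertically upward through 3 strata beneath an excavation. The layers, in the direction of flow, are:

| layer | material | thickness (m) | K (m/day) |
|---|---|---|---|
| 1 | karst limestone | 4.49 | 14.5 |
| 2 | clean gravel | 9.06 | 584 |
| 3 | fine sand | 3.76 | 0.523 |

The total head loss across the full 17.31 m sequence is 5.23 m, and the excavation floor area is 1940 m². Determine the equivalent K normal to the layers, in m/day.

Flow is perpendicular to layering, so the layers act in series and the equivalent K is the thickness-weighted harmonic mean.
Total thickness L = 4.49 + 9.06 + 3.76 = 17.31 m.
Σ(b_i/K_i) = 4.49/14.5 + 9.06/584 + 3.76/0.523 = 7.514 d.
K_eq = L / Σ(b_i/K_i) = 17.31 / 7.514 = 2.304 m/day.

2.30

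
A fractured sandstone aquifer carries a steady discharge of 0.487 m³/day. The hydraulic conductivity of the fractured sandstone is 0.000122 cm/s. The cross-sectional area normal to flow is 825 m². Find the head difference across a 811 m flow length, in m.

4.54

Convert K: 0.000122 cm/s × 864 = 0.1054 m/day.
From Q = K·A·i, i = Q / (K·A) = 0.487 / (0.1054 × 825.0) = 0.005600.
Head loss Δh = i · L = 0.005600 × 811 = 4.542 m.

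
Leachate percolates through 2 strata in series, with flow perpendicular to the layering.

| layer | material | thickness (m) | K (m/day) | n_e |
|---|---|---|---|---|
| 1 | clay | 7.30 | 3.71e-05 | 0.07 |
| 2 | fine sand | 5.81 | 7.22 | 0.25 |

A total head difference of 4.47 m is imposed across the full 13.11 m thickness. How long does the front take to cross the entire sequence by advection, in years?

237

With flow normal to the layers, continuity requires the same specific discharge q through every layer.
Σ(b_i/K_i) = 7.30/3.71e-05 + 5.81/7.22 = 1.968e+05 d.
q = Δh / Σ(b_i/K_i) = 4.47 / 1.968e+05 = 2.272e-05 m/day.
In each layer the seepage velocity is v_i = q/n_i, so the layer transit time is t_i = b_i·n_i / q:
  layer 1 (clay): t_1 = 7.30 × 0.07 / 2.272e-05 = 22494 d
  layer 2 (fine sand): t_2 = 5.81 × 0.25 / 2.272e-05 = 63938 d
Total t = Σ t_i = 86432 days = 236.6 years.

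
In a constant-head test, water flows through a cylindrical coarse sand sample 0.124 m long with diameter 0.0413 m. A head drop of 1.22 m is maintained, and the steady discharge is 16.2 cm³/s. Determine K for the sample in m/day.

106

Cross-sectional area A = π·(d/2)² = π × (0.0413/2)² = 0.001340 m².
Convert discharge: 16.2 cm³/s = 1.620e-05 m³/s.
Darcy's law rearranged: K = Q·L / (A·Δh) = 1.620e-05 × 0.124 / (0.001340 × 1.22) = 0.001229 m/s = 106.2 m/day.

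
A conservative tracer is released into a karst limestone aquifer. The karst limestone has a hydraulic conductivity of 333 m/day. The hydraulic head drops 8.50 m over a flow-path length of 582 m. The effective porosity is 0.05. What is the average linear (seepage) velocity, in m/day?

97.3

Hydraulic gradient i = Δh / L = 8.50 / 582 = 0.01460.
Darcy flux q = K · i = 333.0 × 0.01460 = 4.863 m/day.
Seepage velocity v = q / n_e = 4.863 / 0.05 = 97.27 m/day.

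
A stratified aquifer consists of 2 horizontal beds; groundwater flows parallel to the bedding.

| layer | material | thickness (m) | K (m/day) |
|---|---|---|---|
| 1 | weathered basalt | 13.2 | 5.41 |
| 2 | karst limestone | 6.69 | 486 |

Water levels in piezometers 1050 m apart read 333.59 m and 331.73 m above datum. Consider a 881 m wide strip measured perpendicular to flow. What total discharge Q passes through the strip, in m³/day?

5190

Flow is parallel to layering, so each bed carries its own Darcy discharge and the transmissivities add.
Σ(K_i·b_i) = 5.41×13.2 + 486×6.69 = 3323 m²/day.
Hydraulic gradient i = (333.59 − 331.73) / 1050 = 1.86 / 1050 = 0.001771.
Q = Σ(K_i·b_i) · W · i = 3323 × 881 × 0.001771 = 5186 m³/day.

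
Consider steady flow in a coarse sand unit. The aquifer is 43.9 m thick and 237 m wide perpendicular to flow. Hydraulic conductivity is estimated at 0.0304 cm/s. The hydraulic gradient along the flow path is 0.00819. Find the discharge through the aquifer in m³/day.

2240

Convert K: 0.0304 cm/s × 864 = 26.27 m/day.
Cross-sectional area A = 237 × 43.9 = 10404 m².
Hydraulic gradient i = 0.00819.
Darcy's law: Q = K · A · i = 26.27 × 10404 × 0.008190 = 2238 m³/day.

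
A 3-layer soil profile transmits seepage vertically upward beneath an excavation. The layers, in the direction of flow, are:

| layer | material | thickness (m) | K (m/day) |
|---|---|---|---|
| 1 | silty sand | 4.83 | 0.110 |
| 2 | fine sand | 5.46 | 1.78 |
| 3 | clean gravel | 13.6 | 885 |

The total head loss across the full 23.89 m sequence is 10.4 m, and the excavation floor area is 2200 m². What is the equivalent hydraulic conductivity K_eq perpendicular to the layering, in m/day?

0.508

Flow is perpendicular to layering, so the layers act in series and the equivalent K is the thickness-weighted harmonic mean.
Total thickness L = 4.83 + 5.46 + 13.6 = 23.89 m.
Σ(b_i/K_i) = 4.83/0.110 + 5.46/1.78 + 13.6/885 = 46.99 d.
K_eq = L / Σ(b_i/K_i) = 23.89 / 46.99 = 0.5084 m/day.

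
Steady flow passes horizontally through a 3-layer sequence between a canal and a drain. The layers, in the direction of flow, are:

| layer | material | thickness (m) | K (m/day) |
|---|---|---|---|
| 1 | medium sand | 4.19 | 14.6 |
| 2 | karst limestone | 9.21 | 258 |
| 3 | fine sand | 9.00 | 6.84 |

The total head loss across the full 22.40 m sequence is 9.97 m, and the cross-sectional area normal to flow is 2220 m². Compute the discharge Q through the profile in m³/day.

Flow is perpendicular to layering, so the layers act in series and the equivalent K is the thickness-weighted harmonic mean.
Total thickness L = 4.19 + 9.21 + 9.00 = 22.40 m.
Σ(b_i/K_i) = 4.19/14.6 + 9.21/258 + 9.00/6.84 = 1.638 d.
K_eq = L / Σ(b_i/K_i) = 22.40 / 1.638 = 13.67 m/day.
Q = K_eq · A · (Δh/L) = 13.67 × 2220 × (9.97/22.40) = 13509 m³/day.

13500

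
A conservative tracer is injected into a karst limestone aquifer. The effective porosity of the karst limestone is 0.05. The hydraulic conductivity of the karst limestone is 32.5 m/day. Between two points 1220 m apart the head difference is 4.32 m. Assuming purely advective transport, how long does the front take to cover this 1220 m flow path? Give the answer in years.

Hydraulic gradient i = Δh / L = 4.32 / 1220 = 0.003541.
Darcy flux q = K · i = 32.50 × 0.003541 = 0.1151 m/day.
Seepage velocity v = q / n_e = 0.1151 / 0.05 = 2.302 m/day.
Travel time t = L / v = 1220 / 2.302 = 530.1 days = 1.451 years.

1.45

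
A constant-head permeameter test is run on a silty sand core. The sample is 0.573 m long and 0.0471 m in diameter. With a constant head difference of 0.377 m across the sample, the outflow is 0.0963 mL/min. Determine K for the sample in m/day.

0.121

Cross-sectional area A = π·(d/2)² = π × (0.0471/2)² = 0.001742 m².
Convert discharge: 0.0963 mL/min = 1.605e-09 m³/s.
Darcy's law rearranged: K = Q·L / (A·Δh) = 1.605e-09 × 0.573 / (0.001742 × 0.377) = 1.400e-06 m/s = 0.1210 m/day.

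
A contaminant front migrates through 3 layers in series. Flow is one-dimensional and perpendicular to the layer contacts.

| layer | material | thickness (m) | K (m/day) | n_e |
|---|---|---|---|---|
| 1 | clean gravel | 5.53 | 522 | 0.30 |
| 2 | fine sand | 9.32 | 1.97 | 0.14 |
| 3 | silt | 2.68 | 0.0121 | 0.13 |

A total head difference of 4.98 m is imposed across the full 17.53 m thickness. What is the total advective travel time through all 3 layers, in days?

With flow normal to the layers, continuity requires the same specific discharge q through every layer.
Σ(b_i/K_i) = 5.53/522 + 9.32/1.97 + 2.68/0.0121 = 226.2 d.
q = Δh / Σ(b_i/K_i) = 4.98 / 226.2 = 0.02201 m/day.
In each layer the seepage velocity is v_i = q/n_i, so the layer transit time is t_i = b_i·n_i / q:
  layer 1 (clean gravel): t_1 = 5.53 × 0.30 / 0.02201 = 75.36 d
  layer 2 (fine sand): t_2 = 9.32 × 0.14 / 0.02201 = 59.27 d
  layer 3 (silt): t_3 = 2.68 × 0.13 / 0.02201 = 15.83 d
Total t = Σ t_i = 150.5 days.

150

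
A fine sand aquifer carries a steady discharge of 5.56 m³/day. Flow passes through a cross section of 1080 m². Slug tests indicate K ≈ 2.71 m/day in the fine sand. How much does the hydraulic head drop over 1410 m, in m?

From Q = K·A·i, i = Q / (K·A) = 5.56 / (2.710 × 1080) = 0.001900.
Head loss Δh = i · L = 0.001900 × 1410 = 2.679 m.

2.68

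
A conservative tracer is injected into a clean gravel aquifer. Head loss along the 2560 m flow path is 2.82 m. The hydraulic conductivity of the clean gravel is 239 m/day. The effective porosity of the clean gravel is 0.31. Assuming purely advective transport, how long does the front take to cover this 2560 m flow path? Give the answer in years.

8.25

Hydraulic gradient i = Δh / L = 2.82 / 2560 = 0.001102.
Darcy flux q = K · i = 239.0 × 0.001102 = 0.2633 m/day.
Seepage velocity v = q / n_e = 0.2633 / 0.31 = 0.8493 m/day.
Travel time t = L / v = 2560 / 0.8493 = 3014 days = 8.253 years.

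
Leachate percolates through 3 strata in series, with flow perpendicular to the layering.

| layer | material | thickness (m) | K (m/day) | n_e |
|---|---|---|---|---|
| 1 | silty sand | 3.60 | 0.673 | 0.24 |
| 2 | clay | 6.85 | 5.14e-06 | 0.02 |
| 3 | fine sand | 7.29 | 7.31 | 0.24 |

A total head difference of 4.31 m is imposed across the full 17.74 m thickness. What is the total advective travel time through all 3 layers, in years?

2330

With flow normal to the layers, continuity requires the same specific discharge q through every layer.
Σ(b_i/K_i) = 3.60/0.673 + 6.85/5.14e-06 + 7.29/7.31 = 1.333e+06 d.
q = Δh / Σ(b_i/K_i) = 4.31 / 1.333e+06 = 3.234e-06 m/day.
In each layer the seepage velocity is v_i = q/n_i, so the layer transit time is t_i = b_i·n_i / q:
  layer 1 (silty sand): t_1 = 3.60 × 0.24 / 3.234e-06 = 2.672e+05 d
  layer 2 (clay): t_2 = 6.85 × 0.02 / 3.234e-06 = 42362 d
  layer 3 (fine sand): t_3 = 7.29 × 0.24 / 3.234e-06 = 5.410e+05 d
Total t = Σ t_i = 8.505e+05 days = 2329 years.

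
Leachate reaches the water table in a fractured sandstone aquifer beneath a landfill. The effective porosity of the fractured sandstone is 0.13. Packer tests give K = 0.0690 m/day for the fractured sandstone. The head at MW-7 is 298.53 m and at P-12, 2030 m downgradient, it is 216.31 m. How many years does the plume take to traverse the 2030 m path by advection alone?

259

Hydraulic gradient i = (298.53 − 216.31) / 2030 = 82.22 / 2030 = 0.04050.
Darcy flux q = K · i = 0.06900 × 0.04050 = 0.002795 m/day.
Seepage velocity v = q / n_e = 0.002795 / 0.13 = 0.02150 m/day.
Travel time t = L / v = 2030 / 0.02150 = 94430 days = 258.5 years.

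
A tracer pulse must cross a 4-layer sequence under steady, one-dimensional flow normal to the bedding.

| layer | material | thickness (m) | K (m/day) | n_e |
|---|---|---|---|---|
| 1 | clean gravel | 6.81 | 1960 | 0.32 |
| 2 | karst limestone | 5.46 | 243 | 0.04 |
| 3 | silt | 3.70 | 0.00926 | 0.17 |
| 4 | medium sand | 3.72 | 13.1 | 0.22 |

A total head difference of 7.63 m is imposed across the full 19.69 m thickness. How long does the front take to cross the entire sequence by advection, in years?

0.552

With flow normal to the layers, continuity requires the same specific discharge q through every layer.
Σ(b_i/K_i) = 6.81/1960 + 5.46/243 + 3.70/0.00926 + 3.72/13.1 = 399.9 d.
q = Δh / Σ(b_i/K_i) = 7.63 / 399.9 = 0.01908 m/day.
In each layer the seepage velocity is v_i = q/n_i, so the layer transit time is t_i = b_i·n_i / q:
  layer 1 (clean gravel): t_1 = 6.81 × 0.32 / 0.01908 = 114.2 d
  layer 2 (karst limestone): t_2 = 5.46 × 0.04 / 0.01908 = 11.45 d
  layer 3 (silt): t_3 = 3.70 × 0.17 / 0.01908 = 32.97 d
  layer 4 (medium sand): t_4 = 3.72 × 0.22 / 0.01908 = 42.89 d
Total t = Σ t_i = 201.5 days = 0.5517 years.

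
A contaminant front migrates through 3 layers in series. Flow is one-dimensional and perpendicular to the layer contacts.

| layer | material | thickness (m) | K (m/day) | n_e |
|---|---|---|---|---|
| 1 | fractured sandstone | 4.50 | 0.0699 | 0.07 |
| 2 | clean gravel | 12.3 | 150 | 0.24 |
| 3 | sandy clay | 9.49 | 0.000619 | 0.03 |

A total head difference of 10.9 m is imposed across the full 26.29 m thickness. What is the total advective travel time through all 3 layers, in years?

With flow normal to the layers, continuity requires the same specific discharge q through every layer.
Σ(b_i/K_i) = 4.50/0.0699 + 12.3/150 + 9.49/0.000619 = 15396 d.
q = Δh / Σ(b_i/K_i) = 10.9 / 15396 = 0.0007080 m/day.
In each layer the seepage velocity is v_i = q/n_i, so the layer transit time is t_i = b_i·n_i / q:
  layer 1 (fractured sandstone): t_1 = 4.50 × 0.07 / 0.0007080 = 444.9 d
  layer 2 (clean gravel): t_2 = 12.3 × 0.24 / 0.0007080 = 4170 d
  layer 3 (sandy clay): t_3 = 9.49 × 0.03 / 0.0007080 = 402.1 d
Total t = Σ t_i = 5017 days = 13.73 years.

13.7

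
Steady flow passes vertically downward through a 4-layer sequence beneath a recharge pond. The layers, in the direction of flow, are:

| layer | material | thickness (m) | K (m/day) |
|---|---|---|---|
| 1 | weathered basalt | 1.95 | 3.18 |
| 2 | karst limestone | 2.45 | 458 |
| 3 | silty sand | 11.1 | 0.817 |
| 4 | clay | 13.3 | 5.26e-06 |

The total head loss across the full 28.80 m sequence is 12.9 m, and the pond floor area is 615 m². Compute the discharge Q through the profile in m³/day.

Flow is perpendicular to layering, so the layers act in series and the equivalent K is the thickness-weighted harmonic mean.
Total thickness L = 1.95 + 2.45 + 11.1 + 13.3 = 28.80 m.
Σ(b_i/K_i) = 1.95/3.18 + 2.45/458 + 11.1/0.817 + 13.3/5.26e-06 = 2.529e+06 d.
K_eq = L / Σ(b_i/K_i) = 28.80 / 2.529e+06 = 1.139e-05 m/day.
Q = K_eq · A · (Δh/L) = 1.139e-05 × 615 × (12.9/28.80) = 0.003138 m³/day.

0.00314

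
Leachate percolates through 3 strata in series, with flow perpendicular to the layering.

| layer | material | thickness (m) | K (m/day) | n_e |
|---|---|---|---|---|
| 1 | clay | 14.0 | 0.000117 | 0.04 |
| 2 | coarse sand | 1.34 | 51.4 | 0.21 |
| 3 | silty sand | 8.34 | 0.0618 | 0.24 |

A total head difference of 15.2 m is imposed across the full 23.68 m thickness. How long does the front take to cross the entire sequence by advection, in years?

61.3

With flow normal to the layers, continuity requires the same specific discharge q through every layer.
Σ(b_i/K_i) = 14.0/0.000117 + 1.34/51.4 + 8.34/0.0618 = 1.198e+05 d.
q = Δh / Σ(b_i/K_i) = 15.2 / 1.198e+05 = 0.0001269 m/day.
In each layer the seepage velocity is v_i = q/n_i, so the layer transit time is t_i = b_i·n_i / q:
  layer 1 (clay): t_1 = 14.0 × 0.04 / 0.0001269 = 4413 d
  layer 2 (coarse sand): t_2 = 1.34 × 0.21 / 0.0001269 = 2218 d
  layer 3 (silty sand): t_3 = 8.34 × 0.24 / 0.0001269 = 15775 d
Total t = Σ t_i = 22406 days = 61.34 years.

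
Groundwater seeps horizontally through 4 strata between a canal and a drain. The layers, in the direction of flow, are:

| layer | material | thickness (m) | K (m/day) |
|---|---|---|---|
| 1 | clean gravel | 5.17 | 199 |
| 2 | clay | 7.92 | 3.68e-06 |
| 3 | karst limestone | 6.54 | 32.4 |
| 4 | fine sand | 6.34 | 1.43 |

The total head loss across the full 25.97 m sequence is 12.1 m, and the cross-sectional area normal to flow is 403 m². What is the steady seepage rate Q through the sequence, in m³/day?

0.00227

Flow is perpendicular to layering, so the layers act in series and the equivalent K is the thickness-weighted harmonic mean.
Total thickness L = 5.17 + 7.92 + 6.54 + 6.34 = 25.97 m.
Σ(b_i/K_i) = 5.17/199 + 7.92/3.68e-06 + 6.54/32.4 + 6.34/1.43 = 2.152e+06 d.
K_eq = L / Σ(b_i/K_i) = 25.97 / 2.152e+06 = 1.207e-05 m/day.
Q = K_eq · A · (Δh/L) = 1.207e-05 × 403 × (12.1/25.97) = 0.002266 m³/day.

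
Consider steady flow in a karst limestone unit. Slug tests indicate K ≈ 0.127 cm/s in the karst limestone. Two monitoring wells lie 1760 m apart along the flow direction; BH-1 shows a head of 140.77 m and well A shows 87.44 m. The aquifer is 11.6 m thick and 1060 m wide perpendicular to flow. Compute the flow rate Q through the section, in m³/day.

Convert K: 0.127 cm/s × 864 = 109.7 m/day.
Cross-sectional area A = 1060 × 11.6 = 12296 m².
Hydraulic gradient i = (140.77 − 87.44) / 1760 = 53.33 / 1760 = 0.03030.
Darcy's law: Q = K · A · i = 109.7 × 12296 × 0.03030 = 40883 m³/day.

40900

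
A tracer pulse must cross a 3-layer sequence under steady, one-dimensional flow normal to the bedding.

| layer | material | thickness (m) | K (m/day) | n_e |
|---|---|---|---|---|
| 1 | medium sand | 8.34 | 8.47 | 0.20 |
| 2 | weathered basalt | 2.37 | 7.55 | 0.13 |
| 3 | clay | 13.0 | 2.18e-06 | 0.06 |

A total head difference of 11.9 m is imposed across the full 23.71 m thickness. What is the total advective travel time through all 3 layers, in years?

With flow normal to the layers, continuity requires the same specific discharge q through every layer.
Σ(b_i/K_i) = 8.34/8.47 + 2.37/7.55 + 13.0/2.18e-06 = 5.963e+06 d.
q = Δh / Σ(b_i/K_i) = 11.9 / 5.963e+06 = 1.996e-06 m/day.
In each layer the seepage velocity is v_i = q/n_i, so the layer transit time is t_i = b_i·n_i / q:
  layer 1 (medium sand): t_1 = 8.34 × 0.20 / 1.996e-06 = 8.359e+05 d
  layer 2 (weathered basalt): t_2 = 2.37 × 0.13 / 1.996e-06 = 1.544e+05 d
  layer 3 (clay): t_3 = 13.0 × 0.06 / 1.996e-06 = 3.909e+05 d
Total t = Σ t_i = 1.381e+06 days = 3781 years.

3780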